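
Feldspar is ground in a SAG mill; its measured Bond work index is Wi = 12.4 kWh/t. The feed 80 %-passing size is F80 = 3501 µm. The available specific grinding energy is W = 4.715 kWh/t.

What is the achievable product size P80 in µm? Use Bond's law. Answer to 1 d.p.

Bond: W = 10·Wi·(1/√P80 − 1/√F80)
1/√P80 = 1/√F80 + W/(10·Wi)
  = 4.7150/(10·12.4) + 1/√3501 = 0.038024 + 0.016901 = 0.054925
P80 = (1/0.054925)² = 18.2067² = 331.48 µm

P80 = 331.5 µm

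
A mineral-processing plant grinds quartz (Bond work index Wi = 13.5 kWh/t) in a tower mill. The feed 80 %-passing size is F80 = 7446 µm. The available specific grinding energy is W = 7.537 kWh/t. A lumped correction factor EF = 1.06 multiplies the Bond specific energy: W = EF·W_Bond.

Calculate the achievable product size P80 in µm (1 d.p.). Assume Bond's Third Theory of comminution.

P80 = 242.2 µm

Bond: W = 10·Wi·(1/√P80 − 1/√F80)
W_Bond = W / EF = 7.537 / 1.06 = 7.1104 kWh/t
⇒ 1/√P80 = W_Bond/(10·Wi) + 1/√F80
  = 7.1104/(10·13.5) + 1/√7446 = 0.052669 + 0.011589 = 0.064258
P80 = (1/0.064258)² = 15.5622² = 242.18 µm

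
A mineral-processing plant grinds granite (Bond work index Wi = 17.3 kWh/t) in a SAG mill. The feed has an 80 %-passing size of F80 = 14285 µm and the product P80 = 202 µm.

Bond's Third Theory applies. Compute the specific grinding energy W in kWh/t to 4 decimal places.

W = 10.7248 kWh/t

W = 10·Wi·(P80^(-½) − F80^(-½))
1/√202 = 0.070360;  1/√14285 = 0.008367
W = 10·17.3·(0.070360 − 0.008367) = 10.7248 kWh/t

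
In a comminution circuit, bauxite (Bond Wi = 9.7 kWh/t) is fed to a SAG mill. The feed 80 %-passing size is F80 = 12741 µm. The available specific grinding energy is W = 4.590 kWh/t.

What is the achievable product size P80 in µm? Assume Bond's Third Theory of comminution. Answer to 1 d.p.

W = 10 Wi (P80^-0.5 − F80^-0.5)
1/√P80 = 1/√F80 + W/(10·Wi)
  = 4.5900/(10·9.7) + 1/√12741 = 0.047320 + 0.008859 = 0.056179
P80 = (1/0.056179)² = 17.8003² = 316.85 µm

P80 = 316.9 µm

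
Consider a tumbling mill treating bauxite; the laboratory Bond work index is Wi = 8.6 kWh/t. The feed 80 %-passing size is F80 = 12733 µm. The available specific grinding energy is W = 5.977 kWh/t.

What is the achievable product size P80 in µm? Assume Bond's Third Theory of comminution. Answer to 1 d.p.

Bond: W = 10·Wi·(1/√P80 − 1/√F80)
1/√P80 = 1/√F80 + W/(10·Wi)
  = 5.9770/(10·8.6) + 1/√12733 = 0.069500 + 0.008862 = 0.078362
P80 = (1/0.078362)² = 12.7613² = 162.85 µm

P80 = 162.9 µm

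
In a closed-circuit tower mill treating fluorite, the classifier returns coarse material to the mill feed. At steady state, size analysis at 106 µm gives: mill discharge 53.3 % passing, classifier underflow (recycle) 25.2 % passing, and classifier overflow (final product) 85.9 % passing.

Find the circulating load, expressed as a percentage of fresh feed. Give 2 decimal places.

Two-product formula at 106 µm:
(1+r)·d = r·u + o ⇒ r = (o−d)/(d−u)
r = (85.9 − 53.3)/(53.3 − 25.2) = 32.6/28.1 = 1.1601
CL = 100·r = 116.01 %

CL = 116.01 %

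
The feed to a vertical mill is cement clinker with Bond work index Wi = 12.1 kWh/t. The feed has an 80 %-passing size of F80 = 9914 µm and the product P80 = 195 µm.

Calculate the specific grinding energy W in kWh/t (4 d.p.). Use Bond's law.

W = 7.4498 kWh/t

W = 10·Wi·(P80^(-½) − F80^(-½))
1/√195 = 0.071611;  1/√9914 = 0.010043
W = 10·12.1·(0.071611 − 0.010043) = 7.4498 kWh/t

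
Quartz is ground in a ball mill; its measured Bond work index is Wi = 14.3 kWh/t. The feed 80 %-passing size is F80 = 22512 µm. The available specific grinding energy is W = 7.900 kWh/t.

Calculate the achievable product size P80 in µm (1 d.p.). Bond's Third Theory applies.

W = 10·Wi·(P80^(-½) − F80^(-½))
⇒ 1/√P80 = W/(10·Wi) + 1/√F80
  = 7.9000/(10·14.3) + 1/√22512 = 0.055245 + 0.006665 = 0.061910
P80 = (1/0.061910)² = 16.1526² = 260.91 µm

P80 = 260.9 µm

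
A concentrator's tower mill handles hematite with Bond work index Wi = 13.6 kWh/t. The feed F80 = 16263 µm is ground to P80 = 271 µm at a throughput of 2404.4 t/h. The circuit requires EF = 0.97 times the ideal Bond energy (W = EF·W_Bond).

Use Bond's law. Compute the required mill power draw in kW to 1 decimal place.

W_Bond = 10·Wi·(1/√P₈₀ − 1/√F₈₀)
W = 10·13.6·(1/√271 − 1/√16263) = 10·13.6·(0.052904) = 7.1950 kWh/t
Corrected W = EF·W_Bond = 0.97·7.1950 = 6.9791 kWh/t
P_mill = W·ṁ = 6.9791·2404.4 = 16780.6 kW

P = 16780.6 kW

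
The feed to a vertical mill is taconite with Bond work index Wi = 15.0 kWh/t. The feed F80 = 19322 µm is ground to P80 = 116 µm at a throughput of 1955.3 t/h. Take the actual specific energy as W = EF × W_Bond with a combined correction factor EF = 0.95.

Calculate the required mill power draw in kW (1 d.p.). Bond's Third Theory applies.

W = 10·Wi·[P80^(−½) − F80^(−½)]
W = 10·15.0·(1/√116 − 1/√19322) = 10·15.0·(0.085654) = 12.8480 kWh/t
W_actual = 0.95 × 12.8480 = 12.2056 kWh/t
P_mill = W·ṁ = 12.2056·1955.3 = 23865.7 kW

P = 23865.7 kW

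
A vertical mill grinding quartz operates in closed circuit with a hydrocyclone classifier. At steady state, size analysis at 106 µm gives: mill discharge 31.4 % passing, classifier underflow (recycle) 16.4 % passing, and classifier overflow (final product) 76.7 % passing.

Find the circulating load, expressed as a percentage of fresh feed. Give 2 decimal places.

Let r = R/F. Size balance at 106 µm:
d + r·d = r·u + o → r(d−u) = o−d
r = (76.7 − 31.4)/(31.4 − 16.4) = 45.3/15.0 = 3.0200
CL = 100·r = 302.00 %

CL = 302.00 %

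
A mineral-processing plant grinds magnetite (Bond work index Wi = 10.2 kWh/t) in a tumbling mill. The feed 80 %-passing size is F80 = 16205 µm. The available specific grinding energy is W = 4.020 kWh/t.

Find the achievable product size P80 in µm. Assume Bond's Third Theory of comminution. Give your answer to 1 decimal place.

P80 = 447.6 µm

W = 10 Wi (1/√P80 − 1/√F80)  [Bond]
1/√P80 = 1/√F80 + W/(10·Wi)
  = 4.0200/(10·10.2) + 1/√16205 = 0.039412 + 0.007856 = 0.047267
P80 = (1/0.047267)² = 21.1563² = 447.59 µm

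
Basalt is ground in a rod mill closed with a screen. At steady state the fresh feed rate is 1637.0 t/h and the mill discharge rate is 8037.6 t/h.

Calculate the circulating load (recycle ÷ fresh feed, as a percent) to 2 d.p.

CL = 391.00 %

Mill node: discharge = fresh + recycle.
R = M − F = 8037.6 − 1637.0 = 6400.6 t/h
CL = 100·R/F = 100·6400.6/1637.0 = 391.00 %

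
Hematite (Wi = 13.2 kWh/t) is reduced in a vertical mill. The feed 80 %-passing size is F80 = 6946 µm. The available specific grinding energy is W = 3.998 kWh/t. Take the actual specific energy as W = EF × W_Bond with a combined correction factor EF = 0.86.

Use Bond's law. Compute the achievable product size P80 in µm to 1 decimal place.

P80 = 448.5 µm

W = 10 Wi (1/√P80 − 1/√F80)  [Bond]
W_Bond = W / EF = 3.998 / 0.86 = 4.6488 kWh/t
P80^(−½) = W_Bond/(10 Wi) + F80^(−½)
  = 4.6488/(10·13.2) + 1/√6946 = 0.035218 + 0.011999 = 0.047217
P80 = (1/0.047217)² = 21.1788² = 448.54 µm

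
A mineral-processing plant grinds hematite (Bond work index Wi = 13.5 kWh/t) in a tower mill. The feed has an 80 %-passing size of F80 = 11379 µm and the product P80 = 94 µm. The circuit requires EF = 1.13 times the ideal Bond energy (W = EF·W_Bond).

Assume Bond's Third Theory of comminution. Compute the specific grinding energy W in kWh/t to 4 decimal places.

W = 14.3043 kWh/t

W_Bond = 10·Wi·(1/√P₈₀ − 1/√F₈₀)
1/√94 = 0.103142;  1/√11379 = 0.009374
W = 10·13.5·(0.103142 − 0.009374) = 12.6586 kWh/t
Apply correction: 12.6586 × 1.13 = 14.3043 kWh/t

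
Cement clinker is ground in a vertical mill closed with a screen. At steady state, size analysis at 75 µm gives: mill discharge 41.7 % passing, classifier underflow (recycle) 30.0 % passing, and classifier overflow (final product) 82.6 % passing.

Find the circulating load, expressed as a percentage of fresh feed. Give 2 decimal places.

CL = 349.57 %

Balance %-passing 75 µm (r = R/F):
(1+r)d = ru + o → r = (o−d)/(d−u)
r = (82.6 − 41.7)/(41.7 − 30.0) = 40.9/11.7 = 3.4957
CL = 100·r = 349.57 %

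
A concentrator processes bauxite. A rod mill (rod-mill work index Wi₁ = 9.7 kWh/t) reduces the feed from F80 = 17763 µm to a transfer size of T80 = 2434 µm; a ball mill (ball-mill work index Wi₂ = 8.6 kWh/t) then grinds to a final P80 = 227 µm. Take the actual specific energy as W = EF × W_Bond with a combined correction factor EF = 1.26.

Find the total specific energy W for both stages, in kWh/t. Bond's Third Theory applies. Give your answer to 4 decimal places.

Bond: W = 10·Wi·(1/√P80 − 1/√F80)
Stage 1 (17763→2434 µm, Wi₁=9.7): W₁ = 10·9.7·(0.020269 − 0.007503) = 1.2383 kWh/t
Stage 2 (2434→227 µm, Wi₂=8.6): W₂ = 10·8.6·(0.066372 − 0.020269) = 3.9649 kWh/t
W = W₁ + W₂ = 1.2383 + 3.9649 = 5.2032 kWh/t
Corrected W = EF·W_Bond = 1.26·5.2032 = 6.5560 kWh/t

W = 6.5560 kWh/t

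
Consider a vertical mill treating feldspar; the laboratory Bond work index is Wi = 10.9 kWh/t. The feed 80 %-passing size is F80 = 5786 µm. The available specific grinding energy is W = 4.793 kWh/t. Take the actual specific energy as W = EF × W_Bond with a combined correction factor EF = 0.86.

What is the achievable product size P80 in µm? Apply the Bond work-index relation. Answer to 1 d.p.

W = 10·Wi·[P80^(−½) − F80^(−½)]
W_Bond = W / EF = 4.793 / 0.86 = 5.5733 kWh/t
P80^-0.5 = F80^-0.5 + W_Bond/(10 Wi)
  = 5.5733/(10·10.9) + 1/√5786 = 0.051131 + 0.013147 = 0.064277
P80 = (1/0.064277)² = 15.5576² = 242.04 µm

P80 = 242.0 µm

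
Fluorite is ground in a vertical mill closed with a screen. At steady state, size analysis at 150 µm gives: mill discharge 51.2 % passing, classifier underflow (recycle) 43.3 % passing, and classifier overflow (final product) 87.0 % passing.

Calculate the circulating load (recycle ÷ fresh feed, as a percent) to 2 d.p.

Balance %-passing 150 µm (r = R/F):
(1+r)·d = r·u + o ⇒ r = (o−d)/(d−u)
r = (87.0 − 51.2)/(51.2 − 43.3) = 35.8/7.9 = 4.5316
CL = 100·r = 453.16 %

CL = 453.16 %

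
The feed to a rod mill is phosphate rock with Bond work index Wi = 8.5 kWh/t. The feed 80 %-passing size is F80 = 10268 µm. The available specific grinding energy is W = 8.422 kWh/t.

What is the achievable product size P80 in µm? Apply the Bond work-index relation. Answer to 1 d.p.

W = 10 Wi (1/√P80 − 1/√F80)  [Bond]
1/√P80 = 1/√F80 + W/(10·Wi)
  = 8.4220/(10·8.5) + 1/√10268 = 0.099082 + 0.009869 = 0.108951
P80 = (1/0.108951)² = 9.1784² = 84.24 µm

P80 = 84.2 µm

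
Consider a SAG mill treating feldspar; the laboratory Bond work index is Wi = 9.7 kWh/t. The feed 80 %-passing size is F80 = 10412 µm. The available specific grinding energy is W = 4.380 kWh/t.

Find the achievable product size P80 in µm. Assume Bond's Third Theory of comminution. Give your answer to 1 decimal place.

W = 10·Wi·[P80^(−½) − F80^(−½)]
⇒ 1/√P80 = W/(10·Wi) + 1/√F80
  = 4.3800/(10·9.7) + 1/√10412 = 0.045155 + 0.009800 = 0.054955
P80 = (1/0.054955)² = 18.1968² = 331.12 µm

P80 = 331.1 µm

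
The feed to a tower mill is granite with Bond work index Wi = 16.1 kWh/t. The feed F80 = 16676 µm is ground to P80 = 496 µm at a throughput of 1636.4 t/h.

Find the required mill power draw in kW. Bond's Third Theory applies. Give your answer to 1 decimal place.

W = 10 Wi (1/√P80 − 1/√F80)  [Bond]
W = 10·16.1·(1/√496 − 1/√16676) = 10·16.1·(0.037158) = 5.9824 kWh/t
Power = W × throughput = 5.9824 kWh/t × 1636.4 t/h = 9789.5 kW

P = 9789.5 kW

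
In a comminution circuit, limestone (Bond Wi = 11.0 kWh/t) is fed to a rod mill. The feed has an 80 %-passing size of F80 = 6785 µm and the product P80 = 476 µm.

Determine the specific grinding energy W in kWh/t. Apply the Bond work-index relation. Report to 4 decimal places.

W = 3.7064 kWh/t

W = 10·Wi·(P80^(-½) − F80^(-½))
1/√476 = 0.045835;  1/√6785 = 0.012140
W = 10·11.0·(0.045835 − 0.012140) = 3.7064 kWh/t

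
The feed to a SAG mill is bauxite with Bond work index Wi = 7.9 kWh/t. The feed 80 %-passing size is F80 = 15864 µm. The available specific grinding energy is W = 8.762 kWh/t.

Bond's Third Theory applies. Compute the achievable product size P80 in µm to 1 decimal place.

P80 = 70.8 µm

W = 10 Wi (P80^-0.5 − F80^-0.5)
P80^-0.5 = F80^-0.5 + W/(10 Wi)
  = 8.7620/(10·7.9) + 1/√15864 = 0.110911 + 0.007940 = 0.118851
P80 = (1/0.118851)² = 8.4139² = 70.79 µm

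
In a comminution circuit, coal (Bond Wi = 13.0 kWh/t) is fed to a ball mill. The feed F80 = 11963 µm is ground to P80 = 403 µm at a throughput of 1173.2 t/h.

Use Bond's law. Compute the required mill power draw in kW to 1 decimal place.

W = 10·Wi·[P80^(−½) − F80^(−½)]
W = 10·13.0·(1/√403 − 1/√11963) = 10·13.0·(0.040671) = 5.2872 kWh/t
Power = W × throughput = 5.2872 kWh/t × 1173.2 t/h = 6202.9 kW

P = 6202.9 kW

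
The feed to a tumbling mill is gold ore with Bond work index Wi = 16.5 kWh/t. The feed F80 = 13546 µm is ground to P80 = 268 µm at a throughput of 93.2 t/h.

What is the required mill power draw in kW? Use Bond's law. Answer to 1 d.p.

P = 807.2 kW

Bond:  W = 10 Wi (1/√P − 1/√F)
W = 10·16.5·(1/√268 − 1/√13546) = 10·16.5·(0.052493) = 8.6613 kWh/t
P = W·T = 8.6613·93.2 = 807.2 kW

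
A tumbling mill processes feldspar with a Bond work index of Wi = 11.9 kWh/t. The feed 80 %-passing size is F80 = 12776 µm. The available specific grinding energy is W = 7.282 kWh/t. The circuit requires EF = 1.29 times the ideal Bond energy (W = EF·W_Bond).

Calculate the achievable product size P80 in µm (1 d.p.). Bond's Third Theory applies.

Bond:  W = 10 Wi (1/√P − 1/√F)
W_Bond = W / EF = 7.282 / 1.29 = 5.6450 kWh/t
P80^(−½) = W_Bond/(10 Wi) + F80^(−½)
  = 5.6450/(10·11.9) + 1/√12776 = 0.047437 + 0.008847 = 0.056284
P80 = (1/0.056284)² = 17.7671² = 315.67 µm

P80 = 315.7 µm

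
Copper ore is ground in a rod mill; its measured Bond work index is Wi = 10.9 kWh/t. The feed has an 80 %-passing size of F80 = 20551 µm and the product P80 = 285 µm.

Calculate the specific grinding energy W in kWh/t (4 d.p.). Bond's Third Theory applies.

W = 5.6963 kWh/t

W = 10·Wi·(P80^(-½) − F80^(-½))
1/√285 = 0.059235;  1/√20551 = 0.006976
W = 10·10.9·(0.059235 − 0.006976) = 5.6963 kWh/t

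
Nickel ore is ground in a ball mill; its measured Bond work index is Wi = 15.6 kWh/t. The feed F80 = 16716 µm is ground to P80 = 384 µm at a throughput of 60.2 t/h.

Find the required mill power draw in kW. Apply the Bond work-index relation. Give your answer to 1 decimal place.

P = 406.6 kW

W = 10 Wi (P80^-0.5 − F80^-0.5)
W = 10·15.6·(1/√384 − 1/√16716) = 10·15.6·(0.043297) = 6.7543 kWh/t
Mill draw = 6.7543 × 60.2 = 406.6 kW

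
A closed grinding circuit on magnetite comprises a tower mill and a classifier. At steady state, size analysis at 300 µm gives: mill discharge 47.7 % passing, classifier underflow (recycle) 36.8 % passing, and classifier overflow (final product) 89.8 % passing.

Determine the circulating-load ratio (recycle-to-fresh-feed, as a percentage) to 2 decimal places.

CL = 386.24 %

Classifier node, passing 300 µm:
r = (o − d)/(d − u)
r = (89.8 − 47.7)/(47.7 − 36.8) = 42.1/10.9 = 3.8624
CL = 100·r = 386.24 %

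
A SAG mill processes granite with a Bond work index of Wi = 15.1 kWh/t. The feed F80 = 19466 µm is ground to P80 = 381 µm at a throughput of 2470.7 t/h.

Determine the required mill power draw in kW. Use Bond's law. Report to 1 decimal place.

W = 10 Wi (P80^-0.5 − F80^-0.5)
W = 10·15.1·(1/√381 − 1/√19466) = 10·15.1·(0.044064) = 6.6537 kWh/t
Power = W × throughput = 6.6537 kWh/t × 2470.7 t/h = 16439.3 kW

P = 16439.3 kW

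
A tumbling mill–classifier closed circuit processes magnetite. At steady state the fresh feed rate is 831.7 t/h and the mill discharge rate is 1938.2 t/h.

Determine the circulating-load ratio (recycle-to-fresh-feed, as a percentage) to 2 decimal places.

Discharge = new feed + return, hence
R = M − F = 1938.2 − 831.7 = 1106.5 t/h
CL = 100·R/F = 100·1106.5/831.7 = 133.04 %

CL = 133.04 %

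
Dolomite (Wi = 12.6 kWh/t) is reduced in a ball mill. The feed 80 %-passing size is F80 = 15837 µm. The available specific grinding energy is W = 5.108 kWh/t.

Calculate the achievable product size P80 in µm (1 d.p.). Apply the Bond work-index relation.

Bond:  W = 10 Wi (1/√P − 1/√F)
P80^-0.5 = F80^-0.5 + W/(10 Wi)
  = 5.1080/(10·12.6) + 1/√15837 = 0.040540 + 0.007946 = 0.048486
P80 = (1/0.048486)² = 20.6245² = 425.37 µm

P80 = 425.4 µm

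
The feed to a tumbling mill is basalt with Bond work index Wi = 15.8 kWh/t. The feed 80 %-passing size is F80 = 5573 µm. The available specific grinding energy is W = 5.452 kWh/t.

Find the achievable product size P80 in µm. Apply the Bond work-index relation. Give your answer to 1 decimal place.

P80 = 435.8 µm

W = 10 Wi / √P80 − 10 Wi / √F80
⇒ 1/√P80 = W/(10·Wi) + 1/√F80
  = 5.4520/(10·15.8) + 1/√5573 = 0.034506 + 0.013395 = 0.047902
P80 = (1/0.047902)² = 20.8761² = 435.81 µm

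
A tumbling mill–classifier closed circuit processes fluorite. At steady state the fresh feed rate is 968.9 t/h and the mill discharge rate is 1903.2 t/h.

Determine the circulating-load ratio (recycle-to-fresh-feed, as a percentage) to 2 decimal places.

Discharge = new feed + return, hence
R = M − F = 1903.2 − 968.9 = 934.3 t/h
CL = 100·R/F = 100·934.3/968.9 = 96.43 %

CL = 96.43 %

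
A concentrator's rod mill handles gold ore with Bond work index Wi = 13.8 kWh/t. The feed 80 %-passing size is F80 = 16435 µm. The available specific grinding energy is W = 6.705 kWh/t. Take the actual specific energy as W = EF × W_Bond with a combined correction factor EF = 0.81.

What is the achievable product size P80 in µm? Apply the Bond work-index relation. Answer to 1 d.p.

P80 = 217.6 µm

W_Bond = 10·Wi·(1/√P₈₀ − 1/√F₈₀)
W_Bond = W / EF = 6.705 / 0.81 = 8.2778 kWh/t
P80^(−½) = W_Bond/(10 Wi) + F80^(−½)
  = 8.2778/(10·13.8) + 1/√16435 = 0.059984 + 0.007800 = 0.067784
P80 = (1/0.067784)² = 14.7527² = 217.64 µm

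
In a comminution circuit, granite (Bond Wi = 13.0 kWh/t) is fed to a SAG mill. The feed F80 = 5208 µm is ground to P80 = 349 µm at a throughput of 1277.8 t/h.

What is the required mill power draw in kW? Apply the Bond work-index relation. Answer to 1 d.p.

P = 6590.1 kW

W = 10·Wi·(P80^(-½) − F80^(-½))
W = 10·13.0·(1/√349 − 1/√5208) = 10·13.0·(0.039672) = 5.1573 kWh/t
Mill draw = 5.1573 × 1277.8 = 6590.1 kW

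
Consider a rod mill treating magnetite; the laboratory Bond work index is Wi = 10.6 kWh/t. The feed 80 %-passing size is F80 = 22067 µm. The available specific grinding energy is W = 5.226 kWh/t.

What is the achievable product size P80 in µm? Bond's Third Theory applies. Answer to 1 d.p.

Bond: W = 10·Wi·(1/√P80 − 1/√F80)
⇒ 1/√P80 = W/(10·Wi) + 1/√F80
  = 5.2260/(10·10.6) + 1/√22067 = 0.049302 + 0.006732 = 0.056034
P80 = (1/0.056034)² = 17.8464² = 318.49 µm

P80 = 318.5 µm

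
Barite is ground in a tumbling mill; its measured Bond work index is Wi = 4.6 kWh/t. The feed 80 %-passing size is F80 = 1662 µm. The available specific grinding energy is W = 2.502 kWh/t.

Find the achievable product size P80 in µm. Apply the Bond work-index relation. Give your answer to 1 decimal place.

W_Bond = 10·Wi·(1/√P₈₀ − 1/√F₈₀)
⇒ 1/√P80 = W/(10·Wi) + 1/√F80
  = 2.5020/(10·4.6) + 1/√1662 = 0.054391 + 0.024529 = 0.078921
P80 = (1/0.078921)² = 12.6710² = 160.55 µm

P80 = 160.6 µm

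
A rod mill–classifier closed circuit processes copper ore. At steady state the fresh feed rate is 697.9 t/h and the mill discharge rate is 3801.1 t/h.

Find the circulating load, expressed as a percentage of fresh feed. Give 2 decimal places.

CL = 444.65 %

Discharge = new feed + return, hence
R = M − F = 3801.1 − 697.9 = 3103.2 t/h
CL = 100·R/F = 100·3103.2/697.9 = 444.65 %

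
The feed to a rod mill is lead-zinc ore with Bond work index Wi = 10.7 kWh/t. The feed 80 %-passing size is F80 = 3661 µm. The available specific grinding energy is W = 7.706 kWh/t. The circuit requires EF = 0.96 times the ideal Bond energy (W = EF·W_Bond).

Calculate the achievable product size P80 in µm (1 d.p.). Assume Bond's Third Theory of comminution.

P80 = 119.3 µm

W_Bond = 10·Wi·(1/√P₈₀ − 1/√F₈₀)
W_Bond = W / EF = 7.706 / 0.96 = 8.0271 kWh/t
P80^(−½) = W_Bond/(10 Wi) + F80^(−½)
  = 8.0271/(10·10.7) + 1/√3661 = 0.075019 + 0.016527 = 0.091547
P80 = (1/0.091547)² = 10.9234² = 119.32 µm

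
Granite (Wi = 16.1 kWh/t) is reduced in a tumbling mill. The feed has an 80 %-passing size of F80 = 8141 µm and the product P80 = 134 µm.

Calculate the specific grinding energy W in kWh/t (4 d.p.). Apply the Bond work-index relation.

W_Bond = 10·Wi·(1/√P₈₀ − 1/√F₈₀)
1/√134 = 0.086387;  1/√8141 = 0.011083
W = 10·16.1·(0.086387 − 0.011083) = 12.1239 kWh/t

W = 12.1239 kWh/t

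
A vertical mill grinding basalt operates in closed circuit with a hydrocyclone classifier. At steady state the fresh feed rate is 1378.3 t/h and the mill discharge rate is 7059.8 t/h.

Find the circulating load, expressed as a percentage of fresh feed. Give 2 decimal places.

CL = 412.21 %

Steady state: M = F + R.
R = M − F = 7059.8 − 1378.3 = 5681.5 t/h
CL = 100·R/F = 100·5681.5/1378.3 = 412.21 %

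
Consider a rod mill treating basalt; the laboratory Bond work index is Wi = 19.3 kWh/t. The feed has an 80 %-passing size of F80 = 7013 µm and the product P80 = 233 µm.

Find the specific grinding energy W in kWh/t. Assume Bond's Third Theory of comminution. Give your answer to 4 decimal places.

W = 10.3392 kWh/t

W = 10 Wi (1/√P80 − 1/√F80)  [Bond]
1/√233 = 0.065512;  1/√7013 = 0.011941
W = 10·19.3·(0.065512 − 0.011941) = 10.3392 kWh/t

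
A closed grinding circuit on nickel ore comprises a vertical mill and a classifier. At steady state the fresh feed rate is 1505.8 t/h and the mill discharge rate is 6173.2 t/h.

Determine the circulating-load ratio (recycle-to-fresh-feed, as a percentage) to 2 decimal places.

CL = 309.96 %

Steady state: M = F + R.
R = M − F = 6173.2 − 1505.8 = 4667.4 t/h
CL = 100·R/F = 100·4667.4/1505.8 = 309.96 %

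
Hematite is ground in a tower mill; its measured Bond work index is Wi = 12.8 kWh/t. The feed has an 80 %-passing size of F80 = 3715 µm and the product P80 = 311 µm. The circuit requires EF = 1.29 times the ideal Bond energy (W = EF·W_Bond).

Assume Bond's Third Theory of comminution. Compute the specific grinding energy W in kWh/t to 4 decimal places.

W = 6.6540 kWh/t

Bond:  W = 10 Wi (1/√P − 1/√F)
1/√311 = 0.056705;  1/√3715 = 0.016407
W = 10·12.8·(0.056705 − 0.016407) = 5.1582 kWh/t
W_actual = 1.29 × 5.1582 = 6.6540 kWh/t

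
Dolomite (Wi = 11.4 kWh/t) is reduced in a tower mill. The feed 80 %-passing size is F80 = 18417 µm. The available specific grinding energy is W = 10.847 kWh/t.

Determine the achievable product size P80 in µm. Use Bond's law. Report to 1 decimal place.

Bond: W = 10·Wi·(1/√P80 − 1/√F80)
1/√P80 = 1/√F80 + W/(10·Wi)
  = 10.8470/(10·11.4) + 1/√18417 = 0.095149 + 0.007369 = 0.102518
P80 = (1/0.102518)² = 9.7544² = 95.15 µm

P80 = 95.1 µm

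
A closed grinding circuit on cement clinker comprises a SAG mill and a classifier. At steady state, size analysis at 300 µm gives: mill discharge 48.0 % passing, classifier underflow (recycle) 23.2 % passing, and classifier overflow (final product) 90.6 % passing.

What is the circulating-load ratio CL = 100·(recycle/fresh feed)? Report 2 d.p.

CL = 171.77 %

Classifier node, passing 300 µm:
Fd + Rd = Ru + Fo ⇒ R/F = (o−d)/(d−u)
r = (90.6 − 48.0)/(48.0 − 23.2) = 42.6/24.8 = 1.7177
CL = 100·r = 171.77 %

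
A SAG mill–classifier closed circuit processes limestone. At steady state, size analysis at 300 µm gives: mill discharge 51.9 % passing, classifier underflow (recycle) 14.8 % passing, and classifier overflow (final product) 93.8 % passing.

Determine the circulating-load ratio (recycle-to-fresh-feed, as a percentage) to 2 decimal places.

CL = 112.94 %

Let r = R/F. Size balance at 300 µm:
(1+r)·d = r·u + o ⇒ r = (o−d)/(d−u)
r = (93.8 − 51.9)/(51.9 − 14.8) = 41.9/37.1 = 1.1294
CL = 100·r = 112.94 %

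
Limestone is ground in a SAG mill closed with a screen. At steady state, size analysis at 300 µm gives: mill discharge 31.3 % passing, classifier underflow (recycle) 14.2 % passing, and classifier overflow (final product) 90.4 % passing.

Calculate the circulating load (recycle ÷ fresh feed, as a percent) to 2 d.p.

Classifier node, passing 300 µm:
d + r·d = r·u + o → r(d−u) = o−d
r = (90.4 − 31.3)/(31.3 − 14.2) = 59.1/17.1 = 3.4561
CL = 100·r = 345.61 %

CL = 345.61 %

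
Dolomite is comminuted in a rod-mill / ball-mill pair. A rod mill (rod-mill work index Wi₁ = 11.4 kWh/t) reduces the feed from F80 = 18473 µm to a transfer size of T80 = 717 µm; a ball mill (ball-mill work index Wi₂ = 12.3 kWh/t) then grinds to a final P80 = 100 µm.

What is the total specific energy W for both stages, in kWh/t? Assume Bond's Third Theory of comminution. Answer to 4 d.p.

W = 10 Wi (P80^-0.5 − F80^-0.5)
Stage 1 (18473→717 µm, Wi₁=11.4): W₁ = 10·11.4·(0.037346 − 0.007358) = 3.4187 kWh/t
Stage 2 (717→100 µm, Wi₂=12.3): W₂ = 10·12.3·(0.100000 − 0.037346) = 7.7065 kWh/t
W = W₁ + W₂ = 3.4187 + 7.7065 = 11.1251 kWh/t

W = 11.1251 kWh/t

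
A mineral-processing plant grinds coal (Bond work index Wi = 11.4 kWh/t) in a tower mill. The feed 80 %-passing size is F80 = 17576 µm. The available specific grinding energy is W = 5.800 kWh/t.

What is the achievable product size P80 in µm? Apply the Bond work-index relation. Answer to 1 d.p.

W = 10 Wi (P80^-0.5 − F80^-0.5)
1/√P80 = 1/√F80 + W/(10·Wi)
  = 5.8000/(10·11.4) + 1/√17576 = 0.050877 + 0.007543 = 0.058420
P80 = (1/0.058420)² = 17.1174² = 293.01 µm

P80 = 293.0 µm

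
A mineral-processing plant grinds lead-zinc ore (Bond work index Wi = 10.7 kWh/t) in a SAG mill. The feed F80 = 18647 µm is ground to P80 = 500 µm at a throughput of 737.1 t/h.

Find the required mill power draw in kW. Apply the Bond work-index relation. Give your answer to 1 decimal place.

P = 2949.6 kW

Bond:  W = 10 Wi (1/√P − 1/√F)
W = 10·10.7·(1/√500 − 1/√18647) = 10·10.7·(0.037398) = 4.0016 kWh/t
P = W·T = 4.0016·737.1 = 2949.6 kW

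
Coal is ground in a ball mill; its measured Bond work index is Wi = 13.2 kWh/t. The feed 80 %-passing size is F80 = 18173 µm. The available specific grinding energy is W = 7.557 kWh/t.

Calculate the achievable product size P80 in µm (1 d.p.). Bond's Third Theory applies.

W = 10 Wi (P80^-0.5 − F80^-0.5)
⇒ 1/√P80 = W/(10·Wi) + 1/√F80
  = 7.5570/(10·13.2) + 1/√18173 = 0.057250 + 0.007418 = 0.064668
P80 = (1/0.064668)² = 15.4636² = 239.12 µm

P80 = 239.1 µm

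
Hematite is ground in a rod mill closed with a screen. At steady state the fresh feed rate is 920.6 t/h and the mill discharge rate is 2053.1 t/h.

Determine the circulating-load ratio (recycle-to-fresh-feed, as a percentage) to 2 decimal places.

Discharge = new feed + return, hence
R = M − F = 2053.1 − 920.6 = 1132.5 t/h
CL = 100·R/F = 100·1132.5/920.6 = 123.02 %

CL = 123.02 %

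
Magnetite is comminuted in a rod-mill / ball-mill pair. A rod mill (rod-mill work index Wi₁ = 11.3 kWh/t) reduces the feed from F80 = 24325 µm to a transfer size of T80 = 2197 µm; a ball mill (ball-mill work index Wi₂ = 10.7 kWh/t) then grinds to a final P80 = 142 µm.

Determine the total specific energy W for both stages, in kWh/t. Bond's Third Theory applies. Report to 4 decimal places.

Bond:  W = 10 Wi (1/√P − 1/√F)
Stage 1 (24325→2197 µm, Wi₁=11.3): W₁ = 10·11.3·(0.021335 − 0.006412) = 1.6863 kWh/t
Stage 2 (2197→142 µm, Wi₂=10.7): W₂ = 10·10.7·(0.083918 − 0.021335) = 6.6964 kWh/t
W = W₁ + W₂ = 1.6863 + 6.6964 = 8.3827 kWh/t

W = 8.3827 kWh/t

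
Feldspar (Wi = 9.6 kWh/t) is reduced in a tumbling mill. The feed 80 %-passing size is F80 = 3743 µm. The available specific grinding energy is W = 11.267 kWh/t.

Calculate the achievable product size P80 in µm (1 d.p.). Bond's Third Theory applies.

Bond: W = 10·Wi·(1/√P80 − 1/√F80)
P80^-0.5 = F80^-0.5 + W/(10 Wi)
  = 11.2670/(10·9.6) + 1/√3743 = 0.117365 + 0.016345 = 0.133710
P80 = (1/0.133710)² = 7.4789² = 55.93 µm

P80 = 55.9 µm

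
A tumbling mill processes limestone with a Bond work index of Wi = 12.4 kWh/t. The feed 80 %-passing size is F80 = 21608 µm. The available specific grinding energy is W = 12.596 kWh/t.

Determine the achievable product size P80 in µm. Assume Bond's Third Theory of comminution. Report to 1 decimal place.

P80 = 85.1 µm

W_Bond = 10·Wi·(1/√P₈₀ − 1/√F₈₀)
⇒ 1/√P80 = W/(10·Wi) + 1/√F80
  = 12.5960/(10·12.4) + 1/√21608 = 0.101581 + 0.006803 = 0.108384
P80 = (1/0.108384)² = 9.2265² = 85.13 µm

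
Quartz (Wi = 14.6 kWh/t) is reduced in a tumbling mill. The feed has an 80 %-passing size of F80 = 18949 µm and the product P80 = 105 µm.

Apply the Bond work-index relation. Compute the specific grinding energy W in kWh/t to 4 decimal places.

W = 13.1875 kWh/t

W = 10·Wi·[P80^(−½) − F80^(−½)]
1/√105 = 0.097590;  1/√18949 = 0.007265
W = 10·14.6·(0.097590 − 0.007265) = 13.1875 kWh/t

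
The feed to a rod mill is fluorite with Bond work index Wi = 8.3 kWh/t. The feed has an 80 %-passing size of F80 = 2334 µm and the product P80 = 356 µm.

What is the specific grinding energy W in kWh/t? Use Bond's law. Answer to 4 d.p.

W = 10·Wi·[P80^(−½) − F80^(−½)]
1/√356 = 0.053000;  1/√2334 = 0.020699
W = 10·8.3·(0.053000 − 0.020699) = 2.6810 kWh/t

W = 2.6810 kWh/t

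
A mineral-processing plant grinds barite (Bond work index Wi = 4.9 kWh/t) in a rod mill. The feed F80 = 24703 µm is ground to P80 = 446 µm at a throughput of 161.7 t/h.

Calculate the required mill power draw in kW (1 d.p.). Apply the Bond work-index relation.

Bond:  W = 10 Wi (1/√P − 1/√F)
W = 10·4.9·(1/√446 − 1/√24703) = 10·4.9·(0.040989) = 2.0085 kWh/t
P_mill = W·ṁ = 2.0085·161.7 = 324.8 kW

P = 324.8 kW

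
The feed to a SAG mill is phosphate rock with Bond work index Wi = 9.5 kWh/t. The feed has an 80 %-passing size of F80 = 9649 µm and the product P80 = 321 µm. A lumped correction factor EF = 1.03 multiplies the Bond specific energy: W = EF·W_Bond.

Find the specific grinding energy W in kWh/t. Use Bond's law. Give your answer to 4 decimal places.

Bond:  W = 10 Wi (1/√P − 1/√F)
1/√321 = 0.055815;  1/√9649 = 0.010180
W = 10·9.5·(0.055815 − 0.010180) = 4.3353 kWh/t
Corrected W = EF·W_Bond = 1.03·4.3353 = 4.4653 kWh/t

W = 4.4653 kWh/t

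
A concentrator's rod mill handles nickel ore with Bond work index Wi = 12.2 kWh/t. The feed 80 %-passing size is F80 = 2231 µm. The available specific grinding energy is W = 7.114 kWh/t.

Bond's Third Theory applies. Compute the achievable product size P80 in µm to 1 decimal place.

W = 10 Wi (1/√P80 − 1/√F80)  [Bond]
1/√P80 = 1/√F80 + W/(10·Wi)
  = 7.1140/(10·12.2) + 1/√2231 = 0.058311 + 0.021171 = 0.079483
P80 = (1/0.079483)² = 12.5813² = 158.29 µm

P80 = 158.3 µm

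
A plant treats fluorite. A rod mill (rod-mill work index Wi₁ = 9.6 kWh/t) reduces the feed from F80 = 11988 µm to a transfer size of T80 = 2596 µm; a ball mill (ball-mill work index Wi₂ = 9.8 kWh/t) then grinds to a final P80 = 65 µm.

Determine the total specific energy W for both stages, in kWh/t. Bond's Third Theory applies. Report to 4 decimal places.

W = 11.2394 kWh/t

W_Bond = 10·Wi·(1/√P₈₀ − 1/√F₈₀)
Stage 1 (11988→2596 µm, Wi₁=9.6): W₁ = 10·9.6·(0.019627 − 0.009133) = 1.0074 kWh/t
Stage 2 (2596→65 µm, Wi₂=9.8): W₂ = 10·9.8·(0.124035 − 0.019627) = 10.2320 kWh/t
W = W₁ + W₂ = 1.0074 + 10.2320 = 11.2394 kWh/t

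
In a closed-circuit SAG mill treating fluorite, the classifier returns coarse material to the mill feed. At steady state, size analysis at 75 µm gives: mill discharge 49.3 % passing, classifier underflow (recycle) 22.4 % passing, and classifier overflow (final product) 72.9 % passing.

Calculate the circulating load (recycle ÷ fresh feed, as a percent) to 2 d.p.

CL = 87.73 %

Mass balance on the −75 µm fraction:
(1+r)·d = r·u + o ⇒ r = (o−d)/(d−u)
r = (72.9 − 49.3)/(49.3 − 22.4) = 23.6/26.9 = 0.8773
CL = 100·r = 87.73 %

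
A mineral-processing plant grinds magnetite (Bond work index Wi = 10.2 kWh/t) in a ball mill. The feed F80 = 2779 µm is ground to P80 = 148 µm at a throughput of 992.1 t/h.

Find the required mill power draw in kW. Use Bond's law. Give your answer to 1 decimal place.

P = 6398.5 kW

W = 10·Wi·[P80^(−½) − F80^(−½)]
W = 10·10.2·(1/√148 − 1/√2779) = 10·10.2·(0.063230) = 6.4495 kWh/t
P_mill = W·ṁ = 6.4495·992.1 = 6398.5 kW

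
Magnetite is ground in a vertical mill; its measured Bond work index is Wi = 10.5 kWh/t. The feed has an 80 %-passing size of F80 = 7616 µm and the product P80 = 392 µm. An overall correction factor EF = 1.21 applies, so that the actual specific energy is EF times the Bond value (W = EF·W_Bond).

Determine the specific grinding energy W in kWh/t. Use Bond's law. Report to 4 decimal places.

W_Bond = 10·Wi·(1/√P₈₀ − 1/√F₈₀)
1/√392 = 0.050508;  1/√7616 = 0.011459
W = 10·10.5·(0.050508 − 0.011459) = 4.1001 kWh/t
Corrected W = EF·W_Bond = 1.21·4.1001 = 4.9612 kWh/t

W = 4.9612 kWh/t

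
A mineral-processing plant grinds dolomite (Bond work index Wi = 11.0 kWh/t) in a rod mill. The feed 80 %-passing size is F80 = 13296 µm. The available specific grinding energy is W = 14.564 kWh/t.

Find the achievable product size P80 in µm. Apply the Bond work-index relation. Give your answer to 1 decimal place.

W_Bond = 10·Wi·(1/√P₈₀ − 1/√F₈₀)
⇒ 1/√P80 = W/(10 Wi) + 1/√F80
  = 14.5640/(10·11.0) + 1/√13296 = 0.132400 + 0.008672 = 0.141072
P80 = (1/0.141072)² = 7.0886² = 50.25 µm

P80 = 50.2 µm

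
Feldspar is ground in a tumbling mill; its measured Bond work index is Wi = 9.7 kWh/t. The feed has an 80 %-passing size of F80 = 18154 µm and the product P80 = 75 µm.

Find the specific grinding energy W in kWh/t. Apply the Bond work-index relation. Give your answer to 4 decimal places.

W = 10.4807 kWh/t

W = 10 Wi (1/√P80 − 1/√F80)  [Bond]
1/√75 = 0.115470;  1/√18154 = 0.007422
W = 10·9.7·(0.115470 − 0.007422) = 10.4807 kWh/t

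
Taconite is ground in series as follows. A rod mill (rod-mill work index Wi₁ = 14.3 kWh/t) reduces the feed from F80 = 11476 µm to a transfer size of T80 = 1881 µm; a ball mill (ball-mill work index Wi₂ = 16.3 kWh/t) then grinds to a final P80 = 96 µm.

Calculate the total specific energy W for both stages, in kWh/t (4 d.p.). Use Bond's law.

W = 14.8401 kWh/t

W = 10 Wi (1/√P80 − 1/√F80)  [Bond]
Stage 1 (11476→1881 µm, Wi₁=14.3): W₁ = 10·14.3·(0.023057 − 0.009335) = 1.9623 kWh/t
Stage 2 (1881→96 µm, Wi₂=16.3): W₂ = 10·16.3·(0.102062 − 0.023057) = 12.8778 kWh/t
W = W₁ + W₂ = 1.9623 + 12.8778 = 14.8401 kWh/t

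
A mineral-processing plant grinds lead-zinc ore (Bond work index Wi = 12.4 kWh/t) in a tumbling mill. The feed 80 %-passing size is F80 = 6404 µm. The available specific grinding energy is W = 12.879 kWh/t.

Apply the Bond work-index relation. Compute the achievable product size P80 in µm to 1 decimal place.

P80 = 73.9 µm

W = 10 Wi (P80^-0.5 − F80^-0.5)
P80^-0.5 = F80^-0.5 + W/(10 Wi)
  = 12.8790/(10·12.4) + 1/√6404 = 0.103863 + 0.012496 = 0.116359
P80 = (1/0.116359)² = 8.5941² = 73.86 µm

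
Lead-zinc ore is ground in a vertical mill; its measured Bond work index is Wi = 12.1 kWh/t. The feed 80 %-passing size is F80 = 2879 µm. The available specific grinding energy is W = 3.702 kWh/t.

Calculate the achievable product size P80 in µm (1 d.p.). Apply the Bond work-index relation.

W_Bond = 10·Wi·(1/√P₈₀ − 1/√F₈₀)
⇒ 1/√P80 = W/(10 Wi) + 1/√F80
  = 3.7020/(10·12.1) + 1/√2879 = 0.030595 + 0.018637 = 0.049232
P80 = (1/0.049232)² = 20.3119² = 412.57 µm

P80 = 412.6 µm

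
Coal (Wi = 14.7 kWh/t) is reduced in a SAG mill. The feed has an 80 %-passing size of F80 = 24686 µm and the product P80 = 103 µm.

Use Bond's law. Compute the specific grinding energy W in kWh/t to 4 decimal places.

W = 13.5487 kWh/t

W = 10 Wi (P80^-0.5 − F80^-0.5)
1/√103 = 0.098533;  1/√24686 = 0.006365
W = 10·14.7·(0.098533 − 0.006365) = 13.5487 kWh/t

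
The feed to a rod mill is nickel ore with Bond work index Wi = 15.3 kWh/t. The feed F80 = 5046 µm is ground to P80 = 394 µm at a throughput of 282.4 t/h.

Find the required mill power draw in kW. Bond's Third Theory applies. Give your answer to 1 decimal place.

P = 1568.5 kW

Bond: W = 10·Wi·(1/√P80 − 1/√F80)
W = 10·15.3·(1/√394 − 1/√5046) = 10·15.3·(0.036302) = 5.5542 kWh/t
Mill draw = 5.5542 × 282.4 = 1568.5 kW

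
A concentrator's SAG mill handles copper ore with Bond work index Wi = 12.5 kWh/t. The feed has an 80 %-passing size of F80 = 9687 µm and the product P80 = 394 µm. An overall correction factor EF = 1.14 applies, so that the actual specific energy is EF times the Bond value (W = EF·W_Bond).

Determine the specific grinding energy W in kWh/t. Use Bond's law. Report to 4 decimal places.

W = 5.7312 kWh/t

Bond: W = 10·Wi·(1/√P80 − 1/√F80)
1/√394 = 0.050379;  1/√9687 = 0.010160
W = 10·12.5·(0.050379 − 0.010160) = 5.0274 kWh/t
W_actual = 1.14 × 5.0274 = 5.7312 kWh/t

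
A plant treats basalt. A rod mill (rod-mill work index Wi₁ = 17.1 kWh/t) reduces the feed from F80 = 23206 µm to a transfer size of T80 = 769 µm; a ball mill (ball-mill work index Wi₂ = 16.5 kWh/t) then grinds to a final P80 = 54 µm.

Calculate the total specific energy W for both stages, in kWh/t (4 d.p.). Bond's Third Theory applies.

W = 21.5475 kWh/t

Bond: W = 10·Wi·(1/√P80 − 1/√F80)
Stage 1 (23206→769 µm, Wi₁=17.1): W₁ = 10·17.1·(0.036061 − 0.006564) = 5.0439 kWh/t
Stage 2 (769→54 µm, Wi₂=16.5): W₂ = 10·16.5·(0.136083 − 0.036061) = 16.5036 kWh/t
W = W₁ + W₂ = 5.0439 + 16.5036 = 21.5475 kWh/t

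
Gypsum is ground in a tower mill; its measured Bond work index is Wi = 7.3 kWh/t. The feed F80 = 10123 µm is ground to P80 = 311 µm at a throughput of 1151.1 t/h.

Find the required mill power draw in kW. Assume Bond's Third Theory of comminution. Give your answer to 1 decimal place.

P = 3929.7 kW

Bond: W = 10·Wi·(1/√P80 − 1/√F80)
W = 10·7.3·(1/√311 − 1/√10123) = 10·7.3·(0.046766) = 3.4139 kWh/t
Power = W × throughput = 3.4139 kWh/t × 1151.1 t/h = 3929.7 kW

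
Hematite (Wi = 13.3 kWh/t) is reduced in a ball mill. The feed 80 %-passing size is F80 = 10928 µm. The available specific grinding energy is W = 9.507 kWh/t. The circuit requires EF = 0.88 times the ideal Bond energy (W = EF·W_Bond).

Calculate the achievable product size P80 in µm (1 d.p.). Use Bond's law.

W = 10 Wi / √P80 − 10 Wi / √F80
W_Bond = W / EF = 9.507 / 0.88 = 10.8034 kWh/t
1/√P80 = 1/√F80 + W_Bond/(10·Wi)
  = 10.8034/(10·13.3) + 1/√10928 = 0.081229 + 0.009566 = 0.090795
P80 = (1/0.090795)² = 11.0139² = 121.31 µm

P80 = 121.3 µm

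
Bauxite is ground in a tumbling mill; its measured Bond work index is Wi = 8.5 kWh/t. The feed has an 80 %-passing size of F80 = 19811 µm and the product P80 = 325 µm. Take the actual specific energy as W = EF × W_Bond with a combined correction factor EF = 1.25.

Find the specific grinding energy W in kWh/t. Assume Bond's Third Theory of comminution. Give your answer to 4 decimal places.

W = 5.1388 kWh/t

W = 10·Wi·[P80^(−½) − F80^(−½)]
1/√325 = 0.055470;  1/√19811 = 0.007105
W = 10·8.5·(0.055470 − 0.007105) = 4.1111 kWh/t
With EF = 1.25: W = 4.1111·1.25 = 5.1388 kWh/t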